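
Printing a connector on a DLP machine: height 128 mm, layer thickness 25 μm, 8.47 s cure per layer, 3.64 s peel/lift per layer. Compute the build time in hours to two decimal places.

17.22 hours

Layers = ⌈128/0.025⌉ = 5120.
Per-layer time = 8.47 + 3.64 = 12.11 s.
Total = 5120 × 12.11 = 62003.2 s = 17.22 hours.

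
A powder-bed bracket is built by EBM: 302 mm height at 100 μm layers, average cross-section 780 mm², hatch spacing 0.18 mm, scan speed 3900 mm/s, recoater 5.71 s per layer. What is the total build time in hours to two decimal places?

Number of layers: 302 / 0.1 → 3020 (rounded up).
Hatch length per layer = 780 / 0.18, so 4333.3 mm.
Per-layer scan time: 4333.3 / 3900 → 1.1111 s.
Time per layer = 1.1111 + 5.71 = 6.8211 s.
Build time = 3020 × 6.8211 = 20599.722 s = 5.72 hours.

5.72 hours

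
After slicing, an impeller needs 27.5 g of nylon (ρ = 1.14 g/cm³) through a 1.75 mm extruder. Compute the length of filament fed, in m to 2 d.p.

Volume = 27.5 g / 1.14 g·cm⁻³ = 24.1228 cm³ = 24122.8 mm³.
A = π r² = π × 0.875² = 2.4053 mm².
L = V/A = 24122.8/2.4053 = 10029.02 mm → 10.03 m.

10.03 m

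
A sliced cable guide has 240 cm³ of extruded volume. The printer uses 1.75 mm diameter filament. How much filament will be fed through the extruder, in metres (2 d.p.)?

A = π r² = π × 0.875² = 2.4053 mm².
L = 240000 mm³ / 2.4053 mm² = 99779.65 mm, i.e. 99.78 m.

99.78 m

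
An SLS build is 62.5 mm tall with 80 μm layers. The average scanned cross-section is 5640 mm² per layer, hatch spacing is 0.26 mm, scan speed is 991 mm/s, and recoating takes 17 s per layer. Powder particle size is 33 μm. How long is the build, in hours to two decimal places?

Number of layers: 62.5 / 0.08 → 782 (rounded up).
Per-layer scan distance = 5640 / 0.26 = 21692.3 mm.
Scan time per layer = 21692.3 / 991, so 21.8893 s.
Layer cycle = 21.8893 + 17 = 38.8893 s.
782 layers × 38.8893 s/layer = 30411.4326 s, i.e. 8.45 hours.

8.45 hours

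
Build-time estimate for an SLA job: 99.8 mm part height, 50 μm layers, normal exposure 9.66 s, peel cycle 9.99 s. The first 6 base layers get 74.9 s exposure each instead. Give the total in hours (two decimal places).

Layer count = ceil(99.8 / 0.05) = 1996.
Bottom layers: 6 × (74.9 + 9.99) → 509.34 s.
Normal layers: 1990 × (9.66 + 9.99) → 39103.5 s.
Sum: 509.34 + 39103.5 = 39612.84 s → 11.00 hours.

11.00 hours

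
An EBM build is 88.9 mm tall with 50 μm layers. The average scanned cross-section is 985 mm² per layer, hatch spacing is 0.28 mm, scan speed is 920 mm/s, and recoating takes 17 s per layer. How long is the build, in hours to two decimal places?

Number of layers: 88.9 / 0.05 → 1778 (rounded up).
Scan path per layer = 985 / 0.28 = 3517.9 mm.
Scan time per layer = 3517.9 / 920, so 3.8238 s.
Time per layer = 3.8238 + 17, so 20.8238 s.
Build time = 1778 × 20.8238 = 37024.7164 s = 10.28 hours.

10.28 hours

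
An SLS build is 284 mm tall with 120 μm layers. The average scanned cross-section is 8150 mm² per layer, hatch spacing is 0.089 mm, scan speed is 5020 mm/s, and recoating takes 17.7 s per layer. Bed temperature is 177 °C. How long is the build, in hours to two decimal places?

23.63 hours

Layer count = ceil(284 / 0.12) = 2367.
Scan path per layer = 8150 / 0.089, so 91573 mm.
Scan time per layer = 91573 / 5020, so 18.2416 s.
Layer cycle = 18.2416 + 17.7, so 35.9416 s.
Total: 2367 × 35.9416 s = 85073.7672 s → 23.63 hours.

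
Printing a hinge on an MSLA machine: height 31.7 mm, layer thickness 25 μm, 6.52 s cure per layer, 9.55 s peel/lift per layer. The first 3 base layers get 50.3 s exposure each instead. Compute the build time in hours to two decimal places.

Number of layers: 31.7 / 0.025 → 1268 (rounded up).
Bottom layers = 3 × (50.3 + 9.55), so 179.55 s.
Normal layers: 1265 × (6.52 + 9.55) → 20328.55 s.
Sum: 179.55 + 20328.55 = 20508.1 s → 5.70 hours.

5.70 hours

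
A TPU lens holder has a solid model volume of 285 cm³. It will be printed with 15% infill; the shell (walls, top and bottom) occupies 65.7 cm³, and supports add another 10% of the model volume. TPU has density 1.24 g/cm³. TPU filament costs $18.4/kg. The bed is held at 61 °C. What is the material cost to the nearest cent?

$2.90

Infill region: 285 − 65.7 → 219.3 cm³.
Deposited infill = 0.15 × 219.3 = 32.895 cm³.
Support = 0.10 × 285 = 28.5 cm³.
Total extruded = 65.7 + 32.895 + 28.5, so 127.095 cm³.
Mass = 127.095 × 1.24, so 157.5978 g.
At $18.4/kg: 157.5978/1000 × 18.4 = $2.90.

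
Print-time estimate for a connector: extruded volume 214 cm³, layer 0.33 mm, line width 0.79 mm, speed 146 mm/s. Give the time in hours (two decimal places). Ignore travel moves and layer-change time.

Bead cross-section: 0.33 × 0.79 → 0.2607 mm².
Total extruded path = 214000/0.2607 = 820866.9 mm.
Time extruding = 820866.9 / 146, so 5622.4 s.
That's 5622.4 s → 1.56 hours.

1.56 hours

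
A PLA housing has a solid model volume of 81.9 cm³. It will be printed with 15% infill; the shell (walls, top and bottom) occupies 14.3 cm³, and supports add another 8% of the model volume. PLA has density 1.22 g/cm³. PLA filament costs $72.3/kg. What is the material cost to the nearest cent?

Volume inside the shell = 81.9 − 14.3 = 67.6 cm³.
Infill deposited = 0.15 × 67.6 = 10.14 cm³.
Support = 0.08 × 81.9 = 6.552 cm³.
Deposited volume = 14.3 + 10.14 + 6.552 = 30.992 cm³.
Mass: 30.992 × 1.22 → 37.81024 g.
Cost = 37.81024 g / 1000 × $72.3/kg = $2.73.

$2.73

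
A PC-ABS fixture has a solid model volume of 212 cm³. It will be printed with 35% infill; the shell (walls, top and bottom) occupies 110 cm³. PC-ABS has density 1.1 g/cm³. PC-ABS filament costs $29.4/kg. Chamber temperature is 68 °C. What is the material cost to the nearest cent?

Infill region = 212 − 110 = 102 cm³.
Infill volume: 0.35 × 102 → 35.7 cm³.
Total extruded = 110 + 35.7 = 145.7 cm³.
Mass = 145.7 × 1.1, so 160.27 g.
At $29.4/kg: 160.27/1000 × 29.4 = $4.71.

$4.71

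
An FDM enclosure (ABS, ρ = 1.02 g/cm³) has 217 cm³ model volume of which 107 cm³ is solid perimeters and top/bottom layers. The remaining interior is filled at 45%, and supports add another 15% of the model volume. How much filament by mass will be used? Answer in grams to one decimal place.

192.8 g

Interior volume = 217 − 107 = 110 cm³.
Infill volume = 0.45 × 110 = 49.5 cm³.
Support: 0.15 × 217 → 32.55 cm³.
Deposited volume = 107 + 49.5 + 32.55 = 189.05 cm³.
Mass = 189.05 × 1.02 = 192.831 g.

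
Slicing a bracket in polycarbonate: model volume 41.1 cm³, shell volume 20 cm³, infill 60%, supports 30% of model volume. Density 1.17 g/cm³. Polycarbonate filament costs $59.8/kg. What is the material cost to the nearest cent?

Interior volume: 41.1 − 20 → 21.1 cm³.
Deposited infill = 0.60 × 21.1, so 12.66 cm³.
Support: 0.30 × 41.1 → 12.33 cm³.
Total printed volume = 20 + 12.66 + 12.33 = 44.99 cm³.
Mass: 44.99 × 1.17 → 52.6383 g.
At $59.8/kg: 52.6383/1000 × 59.8 = $3.15.

$3.15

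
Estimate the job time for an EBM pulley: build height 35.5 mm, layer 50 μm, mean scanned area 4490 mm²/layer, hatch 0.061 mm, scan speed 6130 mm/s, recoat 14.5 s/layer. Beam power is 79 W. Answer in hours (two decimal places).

5.23 hours

Layers = ⌈35.5/0.05⌉ = 710.
Hatch length per layer: 4490 / 0.061 → 73606.6 mm.
Per-layer scan time = 73606.6 / 6130 = 12.0076 s.
Time per layer = 12.0076 + 14.5, so 26.5076 s.
710 layers × 26.5076 s/layer = 18820.396 s, i.e. 5.23 hours.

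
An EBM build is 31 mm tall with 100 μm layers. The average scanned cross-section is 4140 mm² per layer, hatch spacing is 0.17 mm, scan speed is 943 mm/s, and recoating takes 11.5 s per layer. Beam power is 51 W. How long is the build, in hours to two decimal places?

Layer count = ceil(31 / 0.1) = 310.
Hatch length per layer = 4140 / 0.17, so 24352.9 mm.
Scan time per layer = 24352.9 / 943 = 25.8249 s.
Per-layer time = 25.8249 + 11.5, so 37.3249 s.
310 layers × 37.3249 s/layer = 11570.719 s, i.e. 3.21 hours.

3.21 hours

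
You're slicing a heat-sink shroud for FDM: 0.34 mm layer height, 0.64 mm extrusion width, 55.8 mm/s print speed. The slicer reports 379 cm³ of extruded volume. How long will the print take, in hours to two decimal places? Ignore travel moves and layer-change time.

Line area = 0.34 × 0.64, so 0.2176 mm².
Path length: 379000 mm³ / 0.2176 mm² → 1741727.9 mm.
Print-move time = 1741727.9 / 55.8 = 31213.8 s.
Converting: 31213.8 s = 8.67 hours.

8.67 hours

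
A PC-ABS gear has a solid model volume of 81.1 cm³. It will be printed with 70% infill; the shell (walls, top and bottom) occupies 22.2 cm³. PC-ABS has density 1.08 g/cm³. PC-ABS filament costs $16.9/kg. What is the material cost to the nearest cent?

Volume inside the shell: 81.1 − 22.2 → 58.9 cm³.
Deposited infill = 0.70 × 58.9 = 41.23 cm³.
Deposited volume: 22.2 + 41.23 → 63.43 cm³.
Mass = 63.43 × 1.08 = 68.5044 g.
Cost = 68.5044 g / 1000 × $16.9/kg = $1.16.

$1.16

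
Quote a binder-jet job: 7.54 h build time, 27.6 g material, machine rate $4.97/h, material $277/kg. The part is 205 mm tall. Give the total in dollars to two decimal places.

$45.12

Time charge = 4.97 × 7.54, so $37.4738.
Material cost = 277 × 27.6/1000, so $7.6452.
Job cost: 37.4738 + 7.6452 = 45.119 ≈ $45.12.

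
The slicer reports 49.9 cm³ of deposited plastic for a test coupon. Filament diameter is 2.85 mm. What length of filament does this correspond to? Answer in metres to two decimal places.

7.82 m

A = π r² = π × 1.425² = 6.3794 mm².
Length = 49.9 cm³ / 6.3794 mm² = 49900 / 6.3794 = 7822.05 mm = 7.82 m.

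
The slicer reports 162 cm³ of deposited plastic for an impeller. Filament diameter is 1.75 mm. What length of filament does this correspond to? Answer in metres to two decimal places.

67.35 m

A = π r² = π × 0.875² = 2.4053 mm².
L = 162000 mm³ / 2.4053 mm² = 67351.27 mm, i.e. 67.35 m.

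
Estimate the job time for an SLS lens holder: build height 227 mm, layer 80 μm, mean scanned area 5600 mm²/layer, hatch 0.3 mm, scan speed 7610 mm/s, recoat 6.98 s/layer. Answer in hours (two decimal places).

7.44 hours

Layers = ⌈227/0.08⌉ = 2838.
Scan path per layer = 5600 / 0.3, so 18666.7 mm.
Scan time per layer = 18666.7 / 7610, so 2.4529 s.
Per-layer time = 2.4529 + 6.98, so 9.4329 s.
2838 layers × 9.4329 s/layer = 26770.5702 s, i.e. 7.44 hours.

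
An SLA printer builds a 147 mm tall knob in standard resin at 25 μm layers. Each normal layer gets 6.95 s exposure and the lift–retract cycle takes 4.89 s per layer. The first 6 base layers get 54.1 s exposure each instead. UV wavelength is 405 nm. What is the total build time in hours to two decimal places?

Layers = ⌈147/0.025⌉ = 5880.
Base layers = 6 × (54.1 + 4.89), so 353.94 s.
Normal layers: 5874 × (6.95 + 4.89) → 69548.16 s.
Total = 353.94 + 69548.16 = 69902.1 s = 19.42 hours.

19.42 hours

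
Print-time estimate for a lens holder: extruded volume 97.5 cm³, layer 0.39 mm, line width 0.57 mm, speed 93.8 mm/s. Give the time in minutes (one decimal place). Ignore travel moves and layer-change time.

77.9 minutes

Bead cross-section = 0.39 × 0.57 = 0.2223 mm².
Toolpath length = 97.5 cm³ / 0.2223 mm² = 97500 / 0.2223 = 438596.5 mm.
Extrusion time: 438596.5 / 93.8 → 4675.9 s.
In the requested units: 4675.9 s = 77.9 minutes.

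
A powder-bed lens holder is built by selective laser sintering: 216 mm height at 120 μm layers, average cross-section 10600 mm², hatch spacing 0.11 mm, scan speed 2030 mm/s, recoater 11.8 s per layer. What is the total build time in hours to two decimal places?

29.63 hours

Layer count = ceil(216 / 0.12) = 1800.
Scan path per layer = 10600 / 0.11 = 96363.6 mm.
Scan time per layer = 96363.6 / 2030, so 47.4698 s.
Per-layer time: 47.4698 + 11.8 → 59.2698 s.
1800 layers × 59.2698 s/layer = 106685.64 s, i.e. 29.63 hours.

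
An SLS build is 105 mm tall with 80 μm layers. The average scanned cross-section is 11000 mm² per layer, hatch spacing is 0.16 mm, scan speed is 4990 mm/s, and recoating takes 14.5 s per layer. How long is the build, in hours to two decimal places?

10.31 hours

Number of layers: 105 / 0.08 → 1313 (rounded up).
Per-layer scan distance: 11000 / 0.16 → 68750 mm.
Per-layer scan time = 68750 / 4990, so 13.7776 s.
Per-layer time = 13.7776 + 14.5 = 28.2776 s.
Build time = 1313 × 28.2776 = 37128.4888 s = 10.31 hours.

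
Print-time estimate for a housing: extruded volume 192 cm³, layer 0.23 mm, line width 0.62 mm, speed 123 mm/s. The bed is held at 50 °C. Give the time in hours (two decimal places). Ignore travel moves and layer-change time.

3.04 hours

Bead cross-section: 0.23 × 0.62 → 0.1426 mm².
Total extruded path = 192000/0.1426 = 1346423.6 mm.
Extrusion time: 1346423.6 / 123 → 10946.5 s.
That's 10946.5 s → 3.04 hours.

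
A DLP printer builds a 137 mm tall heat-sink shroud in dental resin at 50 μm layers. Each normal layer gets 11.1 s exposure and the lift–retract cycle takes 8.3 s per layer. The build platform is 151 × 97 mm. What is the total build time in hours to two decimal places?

14.77 hours

Layers = ⌈137/0.05⌉ = 2740.
Each layer takes: 11.1 + 8.3 → 19.4 s.
Total = 2740 × 19.4 = 53156 s = 14.77 hours.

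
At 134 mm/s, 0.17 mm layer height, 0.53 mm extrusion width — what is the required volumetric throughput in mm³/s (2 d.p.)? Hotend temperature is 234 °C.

A: 0.17 × 0.53 → 0.0901 mm².
Q = v·A = 134 × 0.0901 = 12.07 mm³/s.

12.07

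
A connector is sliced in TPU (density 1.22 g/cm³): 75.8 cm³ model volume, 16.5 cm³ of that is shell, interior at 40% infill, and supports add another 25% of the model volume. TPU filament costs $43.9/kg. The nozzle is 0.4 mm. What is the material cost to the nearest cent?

Interior volume = 75.8 − 16.5, so 59.3 cm³.
Deposited infill = 0.40 × 59.3, so 23.72 cm³.
Support = 0.25 × 75.8, so 18.95 cm³.
Deposited volume = 16.5 + 23.72 + 18.95, so 59.17 cm³.
Mass: 59.17 × 1.22 → 72.1874 g.
Cost = 72.1874 g / 1000 × $43.9/kg = $3.17.

$3.17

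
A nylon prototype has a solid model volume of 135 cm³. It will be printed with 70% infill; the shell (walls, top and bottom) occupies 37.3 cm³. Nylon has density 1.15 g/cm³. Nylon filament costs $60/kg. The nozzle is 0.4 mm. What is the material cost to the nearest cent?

Volume inside the shell = 135 − 37.3 = 97.7 cm³.
Infill volume = 0.70 × 97.7, so 68.39 cm³.
Total extruded = 37.3 + 68.39, so 105.69 cm³.
Mass = 105.69 × 1.15 = 121.5435 g.
At $60/kg: 121.5435/1000 × 60 = $7.29.

$7.29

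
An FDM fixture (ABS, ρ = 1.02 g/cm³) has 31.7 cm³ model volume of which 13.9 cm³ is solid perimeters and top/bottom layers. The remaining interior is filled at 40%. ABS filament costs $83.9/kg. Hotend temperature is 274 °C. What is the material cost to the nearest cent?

$1.80

Volume inside the shell: 31.7 − 13.9 → 17.8 cm³.
Infill volume = 0.40 × 17.8 = 7.12 cm³.
Deposited volume = 13.9 + 7.12, so 21.02 cm³.
Mass = 21.02 × 1.02 = 21.4404 g.
At $83.9/kg: 21.4404/1000 × 83.9 = $1.80.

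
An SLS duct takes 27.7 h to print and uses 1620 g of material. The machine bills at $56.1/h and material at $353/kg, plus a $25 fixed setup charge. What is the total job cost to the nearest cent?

$2150.83

Machine cost: 56.1 × 27.7 → $1553.97.
Feedstock cost: 353 × 1620/1000 → $571.86.
Total = 1553.97 + 571.86 + 25 = $2150.83.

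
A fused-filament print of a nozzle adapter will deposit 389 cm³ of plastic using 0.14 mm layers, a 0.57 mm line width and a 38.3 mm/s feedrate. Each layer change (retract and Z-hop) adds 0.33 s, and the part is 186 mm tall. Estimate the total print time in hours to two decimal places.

Bead cross-section: 0.14 × 0.57 → 0.0798 mm².
Toolpath length = 389 cm³ / 0.0798 mm² = 389000 / 0.0798 = 4874686.7 mm.
Print-move time = 4874686.7 / 38.3 = 127276.4 s.
Layer count = ceil(186 / 0.14) = 1329.
Z-hop total: 1329 × 0.33 → 438.57 s.
Altogether 127276.4 + 438.57 = 127714.97 s, i.e. 35.48 hours.

35.48 hours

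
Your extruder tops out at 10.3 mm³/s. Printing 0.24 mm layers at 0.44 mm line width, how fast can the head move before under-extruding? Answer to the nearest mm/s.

Extrusion cross-section = 0.24 × 0.44 = 0.1056 mm².
v_max = Q/A = 10.3/0.1056 = 97.54 mm/s → 98 mm/s.

98 mm/s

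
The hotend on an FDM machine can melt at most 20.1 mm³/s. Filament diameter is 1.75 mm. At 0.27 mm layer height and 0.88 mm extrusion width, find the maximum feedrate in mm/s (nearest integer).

Bead cross-section = 0.27 × 0.88, so 0.2376 mm².
v_max = Q/A = 20.1/0.2376 = 84.60 mm/s → 85 mm/s.

85 mm/s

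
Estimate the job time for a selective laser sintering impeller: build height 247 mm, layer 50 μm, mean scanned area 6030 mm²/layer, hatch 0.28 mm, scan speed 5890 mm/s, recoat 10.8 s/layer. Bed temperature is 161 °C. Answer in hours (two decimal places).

Number of layers: 247 / 0.05 → 4940 (rounded up).
Per-layer scan distance: 6030 / 0.28 → 21535.7 mm.
Laser time per layer: 21535.7 / 5890 → 3.6563 s.
Layer cycle: 3.6563 + 10.8 → 14.4563 s.
4940 layers × 14.4563 s/layer = 71414.122 s, i.e. 19.84 hours.

19.84 hours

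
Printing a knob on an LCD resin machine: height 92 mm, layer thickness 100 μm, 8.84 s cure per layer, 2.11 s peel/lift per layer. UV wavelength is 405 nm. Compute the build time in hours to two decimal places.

Layer count = ceil(92 / 0.1) = 920.
Cycle time = 8.84 + 2.11 = 10.95 s.
Total = 920 × 10.95 = 10074 s = 2.80 hours.

2.80 hours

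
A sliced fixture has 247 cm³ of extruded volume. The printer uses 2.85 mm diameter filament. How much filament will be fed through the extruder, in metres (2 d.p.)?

Cross-section of 2.85 mm filament: π·(2.85/2)² = 6.3794 mm².
Length = 247 cm³ / 6.3794 mm² = 247000 / 6.3794 = 38718.37 mm = 38.72 m.

38.72 m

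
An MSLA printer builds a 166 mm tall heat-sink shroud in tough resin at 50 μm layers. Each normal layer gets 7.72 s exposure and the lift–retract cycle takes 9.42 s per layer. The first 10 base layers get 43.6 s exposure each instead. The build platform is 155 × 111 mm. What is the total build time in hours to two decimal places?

Layer count = ceil(166 / 0.05) = 3320.
Burn-in layers = 10 × (43.6 + 9.42) = 530.2 s.
Regular layers = 3310 × (7.72 + 9.42) = 56733.4 s.
Total = 530.2 + 56733.4 = 57263.6 s = 15.91 hours.

15.91 hours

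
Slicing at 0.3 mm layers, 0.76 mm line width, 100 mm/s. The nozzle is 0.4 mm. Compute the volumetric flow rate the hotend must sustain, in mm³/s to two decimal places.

22.80

A = 0.3 × 0.76, so 0.228 mm².
Q = v·A = 100 × 0.228 = 22.80 mm³/s.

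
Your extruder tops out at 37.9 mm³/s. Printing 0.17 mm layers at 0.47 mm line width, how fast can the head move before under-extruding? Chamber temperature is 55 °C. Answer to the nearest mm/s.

474 mm/s

Bead cross-section = 0.17 × 0.47 = 0.0799 mm².
v_max = Q/A = 37.9/0.0799 = 474.34 mm/s → 474 mm/s.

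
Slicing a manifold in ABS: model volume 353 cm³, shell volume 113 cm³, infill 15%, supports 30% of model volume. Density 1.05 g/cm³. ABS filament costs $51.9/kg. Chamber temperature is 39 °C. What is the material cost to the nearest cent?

$13.89

Interior volume: 353 − 113 → 240 cm³.
Deposited infill = 0.15 × 240, so 36 cm³.
Support = 0.30 × 353 = 105.9 cm³.
Total printed volume: 113 + 36 + 105.9 → 254.9 cm³.
Mass: 254.9 × 1.05 → 267.645 g.
Cost = 267.645 g / 1000 × $51.9/kg = $13.89.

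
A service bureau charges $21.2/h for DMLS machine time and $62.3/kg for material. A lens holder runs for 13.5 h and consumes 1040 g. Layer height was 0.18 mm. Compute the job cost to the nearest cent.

Machine-time cost = 21.2 × 13.5 = $286.20.
Feedstock cost = 62.3 × 1040/1000, so $64.792.
Total = 286.20 + 64.792 = 350.992 ≈ $350.99.

$350.99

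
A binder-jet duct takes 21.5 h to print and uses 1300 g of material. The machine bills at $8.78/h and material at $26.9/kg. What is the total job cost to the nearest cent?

Machine-time cost: 8.78 × 21.5 → $188.77.
Material charge = 26.9 × 1300/1000 = $34.97.
Total = 188.77 + 34.97 = $223.74.

$223.74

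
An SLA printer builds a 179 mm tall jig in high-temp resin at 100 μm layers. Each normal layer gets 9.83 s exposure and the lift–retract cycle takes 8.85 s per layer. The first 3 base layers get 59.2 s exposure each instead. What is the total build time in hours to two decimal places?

9.33 hours

Number of layers: 179 / 0.1 → 1790 (rounded up).
Base layers = 3 × (59.2 + 8.85), so 204.15 s.
Regular layers = 1787 × (9.83 + 8.85), so 33381.16 s.
Sum: 204.15 + 33381.16 = 33585.31 s → 9.33 hours.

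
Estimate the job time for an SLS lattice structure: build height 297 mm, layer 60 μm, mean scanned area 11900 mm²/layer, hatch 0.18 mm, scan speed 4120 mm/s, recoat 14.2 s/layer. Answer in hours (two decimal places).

Layer count = ceil(297 / 0.06) = 4950.
Scan path per layer: 11900 / 0.18 → 66111.1 mm.
Scan time per layer = 66111.1 / 4120 = 16.0464 s.
Time per layer = 16.0464 + 14.2, so 30.2464 s.
4950 layers × 30.2464 s/layer = 149719.68 s, i.e. 41.59 hours.

41.59 hours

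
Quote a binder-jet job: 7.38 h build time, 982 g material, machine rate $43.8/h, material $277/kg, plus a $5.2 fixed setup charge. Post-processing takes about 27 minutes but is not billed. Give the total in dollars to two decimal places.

$600.46

Machine-time cost = 43.8 × 7.38, so $323.244.
Material charge = 277 × 982/1000, so $272.014.
Adding setup: 323.244 + 272.014 + 5.2 → 600.458 ≈ $600.46.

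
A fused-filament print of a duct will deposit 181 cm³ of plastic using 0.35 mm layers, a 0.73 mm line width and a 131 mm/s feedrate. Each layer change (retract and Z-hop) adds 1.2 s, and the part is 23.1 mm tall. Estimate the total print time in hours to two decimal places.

Bead cross-section: 0.35 × 0.73 → 0.2555 mm².
Total extruded path = 181000/0.2555 = 708414.9 mm.
Extrusion time = 708414.9 / 131 = 5407.7 s.
Layer count = ceil(23.1 / 0.35) = 66.
Layer-change overhead: 66 × 1.2 → 79.2 s.
Total = 5407.7 + 79.2 = 5486.9 s = 1.52 hours.

1.52 hours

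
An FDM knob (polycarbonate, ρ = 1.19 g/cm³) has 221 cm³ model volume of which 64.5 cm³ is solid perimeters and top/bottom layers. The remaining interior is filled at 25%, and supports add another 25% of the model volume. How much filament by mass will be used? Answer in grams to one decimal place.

189.1 g

Infill region = 221 − 64.5, so 156.5 cm³.
Infill deposited = 0.25 × 156.5, so 39.125 cm³.
Support = 0.25 × 221 = 55.25 cm³.
Deposited volume = 64.5 + 39.125 + 55.25, so 158.875 cm³.
Mass = 158.875 × 1.19 = 189.06125 g.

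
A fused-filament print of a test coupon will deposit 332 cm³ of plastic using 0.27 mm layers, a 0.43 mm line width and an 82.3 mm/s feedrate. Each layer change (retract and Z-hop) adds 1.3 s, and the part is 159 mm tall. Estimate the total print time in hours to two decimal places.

9.86 hours

Line area: 0.27 × 0.43 → 0.1161 mm².
Total extruded path = 332000/0.1161 = 2859603.8 mm.
Print-move time = 2859603.8 / 82.3, so 34746.1 s.
Layers = ⌈159/0.27⌉ = 589.
Z-hop total = 589 × 1.3, so 765.7 s.
Altogether 34746.1 + 765.7 = 35511.8 s, i.e. 9.86 hours.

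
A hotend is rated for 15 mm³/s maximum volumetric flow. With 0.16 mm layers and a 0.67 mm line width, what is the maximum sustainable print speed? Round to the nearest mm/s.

140 mm/s

Extrusion cross-section = 0.16 × 0.67, so 0.1072 mm².
v_max = Q/A = 15/0.1072 = 139.93 mm/s → 140 mm/s.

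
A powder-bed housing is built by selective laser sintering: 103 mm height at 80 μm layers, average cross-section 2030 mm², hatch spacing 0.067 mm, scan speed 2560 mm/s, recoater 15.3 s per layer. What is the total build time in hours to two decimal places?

Number of layers: 103 / 0.08 → 1288 (rounded up).
Hatch length per layer: 2030 / 0.067 → 30298.5 mm.
Scan time per layer: 30298.5 / 2560 → 11.8354 s.
Per-layer time = 11.8354 + 15.3, so 27.1354 s.
1288 layers × 27.1354 s/layer = 34950.3952 s, i.e. 9.71 hours.

9.71 hours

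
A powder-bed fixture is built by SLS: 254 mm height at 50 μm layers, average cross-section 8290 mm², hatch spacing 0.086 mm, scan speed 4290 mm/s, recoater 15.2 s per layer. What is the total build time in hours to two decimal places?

Layer count = ceil(254 / 0.05) = 5080.
Per-layer scan distance = 8290 / 0.086, so 96395.3 mm.
Scan time per layer = 96395.3 / 4290 = 22.4698 s.
Time per layer = 22.4698 + 15.2 = 37.6698 s.
Build time = 5080 × 37.6698 = 191362.584 s = 53.16 hours.

53.16 hours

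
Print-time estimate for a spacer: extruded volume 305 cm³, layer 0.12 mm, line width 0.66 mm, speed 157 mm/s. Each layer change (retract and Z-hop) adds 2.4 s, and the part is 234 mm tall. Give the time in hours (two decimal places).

8.11 hours

Bead cross-section: 0.12 × 0.66 → 0.0792 mm².
Path length: 305000 mm³ / 0.0792 mm² → 3851010.1 mm.
Print-move time = 3851010.1 / 157, so 24528.7 s.
Layers = ⌈234/0.12⌉ = 1950.
Layer-change overhead = 1950 × 2.4, so 4680 s.
Total = 24528.7 + 4680 = 29208.7 s = 8.11 hours.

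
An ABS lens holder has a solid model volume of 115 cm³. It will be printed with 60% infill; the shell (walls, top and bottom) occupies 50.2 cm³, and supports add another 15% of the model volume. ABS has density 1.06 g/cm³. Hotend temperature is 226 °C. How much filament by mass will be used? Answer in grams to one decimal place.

112.7 g

Interior volume = 115 − 50.2, so 64.8 cm³.
Infill deposited: 0.60 × 64.8 → 38.88 cm³.
Support: 0.15 × 115 → 17.25 cm³.
Total extruded: 50.2 + 38.88 + 17.25 → 106.33 cm³.
Mass = 106.33 × 1.06, so 112.7098 g.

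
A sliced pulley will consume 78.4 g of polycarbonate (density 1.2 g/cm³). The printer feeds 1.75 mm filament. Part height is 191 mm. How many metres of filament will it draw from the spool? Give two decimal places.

Extruded volume: 78.4/1.2 = 65.3333 cm³ (65333.3 mm³).
Cross-section of 1.75 mm filament: π·(1.75/2)² = 2.4053 mm².
L = V/A = 65333.3/2.4053 = 27162.23 mm → 27.16 m.

27.16 m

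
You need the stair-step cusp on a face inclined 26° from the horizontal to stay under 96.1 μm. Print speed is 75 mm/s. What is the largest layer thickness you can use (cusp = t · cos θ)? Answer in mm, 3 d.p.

0.107 mm

cos(26°) = 0.8988; t_max = 0.0961/0.8988 = 0.107 mm.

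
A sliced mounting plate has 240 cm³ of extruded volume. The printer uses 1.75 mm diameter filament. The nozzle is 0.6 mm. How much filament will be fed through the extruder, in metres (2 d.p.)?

99.78 m

A = π r² = π × 0.875² = 2.4053 mm².
Length = 240 cm³ / 2.4053 mm² = 240000 / 2.4053 = 99779.65 mm = 99.78 m.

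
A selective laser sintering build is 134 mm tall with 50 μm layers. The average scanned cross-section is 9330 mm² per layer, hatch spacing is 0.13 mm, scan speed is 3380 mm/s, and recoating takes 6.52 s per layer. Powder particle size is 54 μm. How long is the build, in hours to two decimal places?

20.66 hours

Layer count = ceil(134 / 0.05) = 2680.
Per-layer scan distance: 9330 / 0.13 → 71769.2 mm.
Per-layer scan time: 71769.2 / 3380 → 21.2335 s.
Layer cycle: 21.2335 + 6.52 → 27.7535 s.
Build time = 2680 × 27.7535 = 74379.38 s = 20.66 hours.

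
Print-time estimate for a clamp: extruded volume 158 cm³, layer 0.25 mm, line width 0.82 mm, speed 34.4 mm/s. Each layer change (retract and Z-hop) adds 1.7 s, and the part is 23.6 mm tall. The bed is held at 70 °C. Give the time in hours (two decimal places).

Line area = 0.25 × 0.82, so 0.205 mm².
Toolpath length = 158 cm³ / 0.205 mm² = 158000 / 0.205 = 770731.7 mm.
Extrusion time: 770731.7 / 34.4 → 22405 s.
Layers = ⌈23.6/0.25⌉ = 95.
Layer-change overhead = 95 × 1.7, so 161.5 s.
Altogether 22405 + 161.5 = 22566.5 s, i.e. 6.27 hours.

6.27 hours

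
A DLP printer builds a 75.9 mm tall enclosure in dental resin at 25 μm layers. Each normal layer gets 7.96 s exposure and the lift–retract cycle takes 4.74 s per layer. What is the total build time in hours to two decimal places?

Layer count = ceil(75.9 / 0.025) = 3036.
Cycle time: 7.96 + 4.74 → 12.7 s.
Build time: 3036 × 12.7 s = 38557.2 s, i.e. 10.71 hours.

10.71 hours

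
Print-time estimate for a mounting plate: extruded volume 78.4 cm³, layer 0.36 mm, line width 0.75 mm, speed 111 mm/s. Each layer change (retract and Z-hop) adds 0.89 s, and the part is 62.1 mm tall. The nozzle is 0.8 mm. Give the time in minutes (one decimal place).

46.2 minutes

Extrusion cross-section = 0.36 × 0.75, so 0.27 mm².
Toolpath length = 78.4 cm³ / 0.27 mm² = 78400 / 0.27 = 290370.4 mm.
Extrusion time = 290370.4 / 111, so 2615.9 s.
Layer count = ceil(62.1 / 0.36) = 173.
Z-hop total = 173 × 0.89, so 153.97 s.
Total = 2615.9 + 153.97 = 2769.87 s = 46.2 minutes.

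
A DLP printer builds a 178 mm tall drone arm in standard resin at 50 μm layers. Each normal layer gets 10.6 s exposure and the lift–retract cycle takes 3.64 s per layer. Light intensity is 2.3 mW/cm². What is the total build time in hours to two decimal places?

14.08 hours

Layer count = ceil(178 / 0.05) = 3560.
Per-layer time: 10.6 + 3.64 → 14.24 s.
Build time: 3560 × 14.24 s = 50694.4 s, i.e. 14.08 hours.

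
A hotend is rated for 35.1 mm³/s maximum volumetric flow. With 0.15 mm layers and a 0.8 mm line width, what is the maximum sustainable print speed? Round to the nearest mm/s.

Extrusion cross-section: 0.15 × 0.8 → 0.12 mm².
Max speed = 35.1 / 0.12 = 292.50 ≈ 293 mm/s.

293 mm/s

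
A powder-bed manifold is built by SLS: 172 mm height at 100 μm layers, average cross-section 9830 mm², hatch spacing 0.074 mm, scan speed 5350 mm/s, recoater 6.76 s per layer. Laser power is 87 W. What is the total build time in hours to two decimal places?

15.09 hours

Layer count = ceil(172 / 0.1) = 1720.
Hatch length per layer: 9830 / 0.074 → 132837.8 mm.
Per-layer scan time = 132837.8 / 5350, so 24.8295 s.
Per-layer time: 24.8295 + 6.76 → 31.5895 s.
Total: 1720 × 31.5895 s = 54333.94 s → 15.09 hours.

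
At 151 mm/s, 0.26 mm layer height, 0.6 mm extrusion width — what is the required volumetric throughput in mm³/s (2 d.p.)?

A = 0.26 × 0.6, so 0.156 mm².
Q = v·A = 151 × 0.156 = 23.56 mm³/s.

23.56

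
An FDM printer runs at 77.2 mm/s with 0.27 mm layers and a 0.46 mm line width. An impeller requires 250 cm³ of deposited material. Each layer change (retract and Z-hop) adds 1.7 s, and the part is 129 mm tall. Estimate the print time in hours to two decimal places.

Bead cross-section = 0.27 × 0.46, so 0.1242 mm².
Total extruded path = 250000/0.1242 = 2012882.4 mm.
Print-move time: 2012882.4 / 77.2 → 26073.6 s.
Layers = ⌈129/0.27⌉ = 478.
Z-hop total: 478 × 1.7 → 812.6 s.
Total = 26073.6 + 812.6 = 26886.2 s = 7.47 hours.

7.47 hours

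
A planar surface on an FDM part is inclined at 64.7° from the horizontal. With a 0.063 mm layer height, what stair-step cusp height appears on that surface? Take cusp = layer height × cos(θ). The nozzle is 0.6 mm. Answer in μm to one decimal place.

26.9 μm

cos(64.7°) = 0.4274, so cusp = 0.063 × 0.4274 = 0.026926 mm → 26.9 μm.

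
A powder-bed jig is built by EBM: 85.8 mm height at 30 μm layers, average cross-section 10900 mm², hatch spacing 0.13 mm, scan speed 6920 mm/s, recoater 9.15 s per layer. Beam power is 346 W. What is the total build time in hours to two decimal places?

Layers = ⌈85.8/0.03⌉ = 2860.
Per-layer scan distance = 10900 / 0.13 = 83846.2 mm.
Per-layer scan time: 83846.2 / 6920 → 12.1165 s.
Time per layer = 12.1165 + 9.15 = 21.2665 s.
2860 layers × 21.2665 s/layer = 60822.19 s, i.e. 16.90 hours.

16.90 hours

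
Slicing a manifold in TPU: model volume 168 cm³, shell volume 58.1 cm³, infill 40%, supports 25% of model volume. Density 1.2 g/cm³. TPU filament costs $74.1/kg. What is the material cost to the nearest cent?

Infill region: 168 − 58.1 → 109.9 cm³.
Infill deposited = 0.40 × 109.9, so 43.96 cm³.
Support: 0.25 × 168 → 42 cm³.
Total printed volume = 58.1 + 43.96 + 42, so 144.06 cm³.
Mass = 144.06 × 1.2 = 172.872 g.
At $74.1/kg: 172.872/1000 × 74.1 = $12.81.

$12.81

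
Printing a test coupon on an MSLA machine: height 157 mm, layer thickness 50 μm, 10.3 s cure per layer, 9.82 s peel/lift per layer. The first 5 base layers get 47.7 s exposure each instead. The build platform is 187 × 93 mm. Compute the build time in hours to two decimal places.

Number of layers: 157 / 0.05 → 3140 (rounded up).
Base layers: 5 × (47.7 + 9.82) → 287.6 s.
Regular layers = 3135 × (10.3 + 9.82) = 63076.2 s.
Total = 287.6 + 63076.2 = 63363.8 s = 17.60 hours.

17.60 hours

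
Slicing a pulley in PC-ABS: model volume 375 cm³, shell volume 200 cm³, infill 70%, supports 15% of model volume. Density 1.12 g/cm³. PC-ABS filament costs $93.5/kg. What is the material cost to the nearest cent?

Interior volume = 375 − 200 = 175 cm³.
Deposited infill = 0.70 × 175, so 122.5 cm³.
Support: 0.15 × 375 → 56.25 cm³.
Deposited volume = 200 + 122.5 + 56.25 = 378.75 cm³.
Mass = 378.75 × 1.12 = 424.2 g.
Cost = 424.2 g / 1000 × $93.5/kg = $39.66.

$39.66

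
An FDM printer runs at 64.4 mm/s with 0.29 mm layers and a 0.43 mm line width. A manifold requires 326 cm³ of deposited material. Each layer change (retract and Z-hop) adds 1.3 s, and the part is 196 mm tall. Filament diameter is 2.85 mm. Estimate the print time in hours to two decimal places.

Bead cross-section = 0.29 × 0.43 = 0.1247 mm².
Toolpath length = 326 cm³ / 0.1247 mm² = 326000 / 0.1247 = 2614274.3 mm.
Time extruding = 2614274.3 / 64.4, so 40594.3 s.
Layer count = ceil(196 / 0.29) = 676.
Non-print overhead = 676 × 1.3 = 878.8 s.
Total = 40594.3 + 878.8 = 41473.1 s = 11.52 hours.

11.52 hours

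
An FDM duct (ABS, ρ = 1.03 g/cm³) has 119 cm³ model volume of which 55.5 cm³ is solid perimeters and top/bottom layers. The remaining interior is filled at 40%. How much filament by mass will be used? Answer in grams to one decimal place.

Interior volume = 119 − 55.5, so 63.5 cm³.
Deposited infill: 0.40 × 63.5 → 25.4 cm³.
Total printed volume = 55.5 + 25.4, so 80.9 cm³.
Mass = 80.9 × 1.03 = 83.327 g.

83.3 g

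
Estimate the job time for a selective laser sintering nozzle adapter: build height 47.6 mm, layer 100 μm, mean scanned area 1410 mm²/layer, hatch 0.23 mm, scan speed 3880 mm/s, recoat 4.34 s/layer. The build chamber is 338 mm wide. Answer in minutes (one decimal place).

47.0 minutes

Layer count = ceil(47.6 / 0.1) = 476.
Scan path per layer = 1410 / 0.23 = 6130.4 mm.
Laser time per layer = 6130.4 / 3880, so 1.58 s.
Time per layer = 1.58 + 4.34 = 5.92 s.
Build time = 476 × 5.92 = 2817.92 s = 47.0 minutes.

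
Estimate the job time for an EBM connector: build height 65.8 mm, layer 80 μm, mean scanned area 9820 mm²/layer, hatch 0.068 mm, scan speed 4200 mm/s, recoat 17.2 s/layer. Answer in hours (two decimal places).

11.79 hours

Number of layers: 65.8 / 0.08 → 823 (rounded up).
Scan path per layer = 9820 / 0.068 = 144411.8 mm.
Scan time per layer = 144411.8 / 4200 = 34.3838 s.
Layer cycle = 34.3838 + 17.2, so 51.5838 s.
Total: 823 × 51.5838 s = 42453.4674 s → 11.79 hours.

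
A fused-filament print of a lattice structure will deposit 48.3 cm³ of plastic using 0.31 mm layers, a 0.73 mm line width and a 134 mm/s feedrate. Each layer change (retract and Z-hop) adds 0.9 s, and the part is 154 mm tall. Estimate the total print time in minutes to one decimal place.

34.0 minutes

Bead cross-section: 0.31 × 0.73 → 0.2263 mm².
Total extruded path = 48300/0.2263 = 213433.5 mm.
Print-move time = 213433.5 / 134 = 1592.8 s.
Number of layers: 154 / 0.31 → 497 (rounded up).
Layer-change overhead: 497 × 0.9 → 447.3 s.
Altogether 1592.8 + 447.3 = 2040.1 s, i.e. 34.0 minutes.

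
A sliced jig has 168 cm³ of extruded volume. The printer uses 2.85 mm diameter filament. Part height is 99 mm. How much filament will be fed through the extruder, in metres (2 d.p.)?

26.33 m

Filament cross-section = π × (2.85/2)² = 6.3794 mm².
L = 168000 mm³ / 6.3794 mm² = 26334.77 mm, i.e. 26.33 m.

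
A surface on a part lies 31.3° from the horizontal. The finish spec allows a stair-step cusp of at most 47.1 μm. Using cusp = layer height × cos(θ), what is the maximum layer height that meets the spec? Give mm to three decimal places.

0.055 mm

cos(31.3°) = 0.8545; t_max = 0.0471/0.8545 = 0.055 mm.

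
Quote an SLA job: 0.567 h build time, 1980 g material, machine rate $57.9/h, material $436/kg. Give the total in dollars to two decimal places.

$896.11

Machine-time cost = 57.9 × 0.567, so $32.8293.
Material charge = 436 × 1980/1000 = $863.28.
Total = 32.8293 + 863.28 = 896.1093 ≈ $896.11.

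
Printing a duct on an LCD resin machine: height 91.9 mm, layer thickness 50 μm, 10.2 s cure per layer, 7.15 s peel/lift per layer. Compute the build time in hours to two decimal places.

8.86 hours

Number of layers: 91.9 / 0.05 → 1838 (rounded up).
Per-layer time: 10.2 + 7.15 → 17.35 s.
Build time: 1838 × 17.35 s = 31889.3 s, i.e. 8.86 hours.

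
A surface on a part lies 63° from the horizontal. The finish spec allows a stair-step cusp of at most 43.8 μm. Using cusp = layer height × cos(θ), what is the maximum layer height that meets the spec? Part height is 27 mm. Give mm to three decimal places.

t = h_c / cos θ = 0.0438 / 0.4540 = 0.096 mm.

0.096 mm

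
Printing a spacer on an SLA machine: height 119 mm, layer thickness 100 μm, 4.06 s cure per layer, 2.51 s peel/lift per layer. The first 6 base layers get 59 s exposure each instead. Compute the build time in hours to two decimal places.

2.26 hours

Number of layers: 119 / 0.1 → 1190 (rounded up).
Burn-in layers = 6 × (59 + 2.51), so 369.06 s.
Remaining layers = 1184 × (4.06 + 2.51) = 7778.88 s.
Total = 369.06 + 7778.88 = 8147.94 s = 2.26 hours.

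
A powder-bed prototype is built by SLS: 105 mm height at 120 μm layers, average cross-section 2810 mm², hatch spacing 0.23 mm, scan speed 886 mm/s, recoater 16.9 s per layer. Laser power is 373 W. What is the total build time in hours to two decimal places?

7.46 hours

Layer count = ceil(105 / 0.12) = 875.
Scan path per layer = 2810 / 0.23 = 12217.4 mm.
Scan time per layer = 12217.4 / 886 = 13.7894 s.
Time per layer = 13.7894 + 16.9 = 30.6894 s.
Build time = 875 × 30.6894 = 26853.225 s = 7.46 hours.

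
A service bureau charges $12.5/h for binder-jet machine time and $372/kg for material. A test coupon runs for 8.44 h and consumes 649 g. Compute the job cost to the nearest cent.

$346.93

Machine-time cost: 12.5 × 8.44 → $105.50.
Feedstock cost = 372 × 649/1000 = $241.428.
Job cost: 105.50 + 241.428 = 346.928 ≈ $346.93.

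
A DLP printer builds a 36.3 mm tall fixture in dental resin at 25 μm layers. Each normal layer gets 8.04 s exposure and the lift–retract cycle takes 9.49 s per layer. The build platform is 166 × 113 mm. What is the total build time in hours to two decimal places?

7.07 hours

Layers = ⌈36.3/0.025⌉ = 1452.
Cycle time: 8.04 + 9.49 → 17.53 s.
Build time: 1452 × 17.53 s = 25453.56 s, i.e. 7.07 hours.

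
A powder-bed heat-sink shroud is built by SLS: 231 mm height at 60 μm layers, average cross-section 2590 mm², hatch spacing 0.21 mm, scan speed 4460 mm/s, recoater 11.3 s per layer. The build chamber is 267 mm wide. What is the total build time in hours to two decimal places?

15.04 hours

Layers = ⌈231/0.06⌉ = 3850.
Scan path per layer = 2590 / 0.21 = 12333.3 mm.
Scan time per layer = 12333.3 / 4460 = 2.7653 s.
Layer cycle: 2.7653 + 11.3 → 14.0653 s.
3850 layers × 14.0653 s/layer = 54151.405 s, i.e. 15.04 hours.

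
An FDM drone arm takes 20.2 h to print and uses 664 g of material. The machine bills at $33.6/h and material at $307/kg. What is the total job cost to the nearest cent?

Time charge = 33.6 × 20.2, so $678.72.
Material cost = 307 × 664/1000 = $203.848.
Total = 678.72 + 203.848 = 882.568 ≈ $882.57.

$882.57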